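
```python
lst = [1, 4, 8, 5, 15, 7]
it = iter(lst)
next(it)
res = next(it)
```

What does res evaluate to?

Step 1: Create iterator over [1, 4, 8, 5, 15, 7].
Step 2: next() consumes 1.
Step 3: next() returns 4.
Therefore res = 4.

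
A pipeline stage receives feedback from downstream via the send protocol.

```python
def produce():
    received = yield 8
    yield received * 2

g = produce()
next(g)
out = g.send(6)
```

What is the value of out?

Step 1: next(g) advances to first yield, producing 8.
Step 2: send(6) resumes, received = 6.
Step 3: yield received * 2 = 6 * 2 = 12.
Therefore out = 12.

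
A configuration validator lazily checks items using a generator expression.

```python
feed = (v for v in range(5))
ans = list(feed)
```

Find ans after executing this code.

Step 1: Generator expression iterates range(5): [0, 1, 2, 3, 4].
Step 2: list() collects all values.
Therefore ans = [0, 1, 2, 3, 4].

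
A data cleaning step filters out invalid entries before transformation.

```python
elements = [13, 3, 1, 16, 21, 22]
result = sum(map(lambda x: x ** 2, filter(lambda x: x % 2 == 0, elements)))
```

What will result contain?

Step 1: Filter even numbers from [13, 3, 1, 16, 21, 22]: [16, 22]
Step 2: Square each: [256, 484]
Step 3: Sum = 740.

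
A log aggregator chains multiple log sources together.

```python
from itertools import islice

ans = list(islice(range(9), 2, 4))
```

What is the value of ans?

Step 1: islice(range(9), 2, 4) takes elements at indices [2, 4).
Step 2: Elements: [2, 3].
Therefore ans = [2, 3].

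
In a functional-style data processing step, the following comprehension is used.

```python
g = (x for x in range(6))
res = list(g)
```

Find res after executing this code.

Step 1: Generator expression iterates range(6): [0, 1, 2, 3, 4, 5].
Step 2: list() collects all values.
Therefore res = [0, 1, 2, 3, 4, 5].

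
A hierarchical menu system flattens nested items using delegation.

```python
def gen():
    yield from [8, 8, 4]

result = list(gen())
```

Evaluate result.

Step 1: yield from delegates to the iterable, yielding each element.
Step 2: Collected values: [8, 8, 4].
Therefore result = [8, 8, 4].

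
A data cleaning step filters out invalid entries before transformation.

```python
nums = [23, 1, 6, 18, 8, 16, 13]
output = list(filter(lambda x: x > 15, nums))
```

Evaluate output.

Step 1: Filter elements > 15:
  23: kept
  1: removed
  6: removed
  18: kept
  8: removed
  16: kept
  13: removed
Therefore output = [23, 18, 16].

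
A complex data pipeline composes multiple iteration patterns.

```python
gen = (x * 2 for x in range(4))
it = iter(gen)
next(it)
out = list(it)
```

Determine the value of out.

Step 1: Generator produces [0, 2, 4, 6].
Step 2: next(it) consumes first element (0).
Step 3: list(it) collects remaining: [2, 4, 6].
Therefore out = [2, 4, 6].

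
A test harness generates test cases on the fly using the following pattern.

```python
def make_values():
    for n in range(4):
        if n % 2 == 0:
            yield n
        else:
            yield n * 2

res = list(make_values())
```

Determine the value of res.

Step 1: For each n in range(4), yield n if even, else n*2:
  n=0 (even): yield 0
  n=1 (odd): yield 1*2 = 2
  n=2 (even): yield 2
  n=3 (odd): yield 3*2 = 6
Therefore res = [0, 2, 2, 6].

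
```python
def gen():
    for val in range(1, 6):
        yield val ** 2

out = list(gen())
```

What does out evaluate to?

Step 1: For each val in range(1, 6), yield val**2:
  val=1: yield 1**2 = 1
  val=2: yield 2**2 = 4
  val=3: yield 3**2 = 9
  val=4: yield 4**2 = 16
  val=5: yield 5**2 = 25
Therefore out = [1, 4, 9, 16, 25].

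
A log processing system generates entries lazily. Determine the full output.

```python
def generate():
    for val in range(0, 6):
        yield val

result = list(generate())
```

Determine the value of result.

Step 1: The generator yields each value from range(0, 6).
Step 2: list() consumes all yields: [0, 1, 2, 3, 4, 5].
Therefore result = [0, 1, 2, 3, 4, 5].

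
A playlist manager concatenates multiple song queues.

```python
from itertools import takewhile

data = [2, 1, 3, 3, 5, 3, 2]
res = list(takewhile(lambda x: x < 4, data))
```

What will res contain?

Step 1: takewhile stops at first element >= 4:
  2 < 4: take
  1 < 4: take
  3 < 4: take
  3 < 4: take
  5 >= 4: stop
Therefore res = [2, 1, 3, 3].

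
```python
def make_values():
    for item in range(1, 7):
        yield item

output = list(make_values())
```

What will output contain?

Step 1: The generator yields each value from range(1, 7).
Step 2: list() consumes all yields: [1, 2, 3, 4, 5, 6].
Therefore output = [1, 2, 3, 4, 5, 6].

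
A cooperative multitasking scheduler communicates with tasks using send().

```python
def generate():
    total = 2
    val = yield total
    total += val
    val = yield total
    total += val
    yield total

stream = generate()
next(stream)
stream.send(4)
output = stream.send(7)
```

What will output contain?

Step 1: next() -> yield total=2.
Step 2: send(4) -> val=4, total = 2+4 = 6, yield 6.
Step 3: send(7) -> val=7, total = 6+7 = 13, yield 13.
Therefore output = 13.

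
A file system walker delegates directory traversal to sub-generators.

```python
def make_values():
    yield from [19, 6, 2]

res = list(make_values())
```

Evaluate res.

Step 1: yield from delegates to the iterable, yielding each element.
Step 2: Collected values: [19, 6, 2].
Therefore res = [19, 6, 2].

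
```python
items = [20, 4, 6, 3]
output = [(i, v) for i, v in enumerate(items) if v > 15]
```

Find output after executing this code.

Step 1: Filter enumerate([20, 4, 6, 3]) keeping v > 15:
  (0, 20): 20 > 15, included
  (1, 4): 4 <= 15, excluded
  (2, 6): 6 <= 15, excluded
  (3, 3): 3 <= 15, excluded
Therefore output = [(0, 20)].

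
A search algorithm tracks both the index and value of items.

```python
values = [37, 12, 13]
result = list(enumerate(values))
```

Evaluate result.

Step 1: enumerate pairs each element with its index:
  (0, 37)
  (1, 12)
  (2, 13)
Therefore result = [(0, 37), (1, 12), (2, 13)].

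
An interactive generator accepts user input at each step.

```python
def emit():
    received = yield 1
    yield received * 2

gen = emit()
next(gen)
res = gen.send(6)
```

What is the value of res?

Step 1: next(gen) advances to first yield, producing 1.
Step 2: send(6) resumes, received = 6.
Step 3: yield received * 2 = 6 * 2 = 12.
Therefore res = 12.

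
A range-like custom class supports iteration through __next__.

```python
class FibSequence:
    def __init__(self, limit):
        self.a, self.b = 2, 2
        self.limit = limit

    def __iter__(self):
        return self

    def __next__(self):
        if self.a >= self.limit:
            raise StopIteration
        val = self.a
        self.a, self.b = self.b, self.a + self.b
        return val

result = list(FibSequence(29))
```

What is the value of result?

Step 1: Fibonacci-like sequence (a=2, b=2) until >= 29:
  Yield 2, then a,b = 2,4
  Yield 2, then a,b = 4,6
  Yield 4, then a,b = 6,10
  Yield 6, then a,b = 10,16
  Yield 10, then a,b = 16,26
  Yield 16, then a,b = 26,42
  Yield 26, then a,b = 42,68
Step 2: 42 >= 29, stop.
Therefore result = [2, 2, 4, 6, 10, 16, 26].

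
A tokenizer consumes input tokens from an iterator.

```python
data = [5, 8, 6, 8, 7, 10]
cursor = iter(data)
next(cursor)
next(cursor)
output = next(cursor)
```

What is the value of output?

Step 1: Create iterator over [5, 8, 6, 8, 7, 10].
Step 2: next() consumes 5.
Step 3: next() consumes 8.
Step 4: next() returns 6.
Therefore output = 6.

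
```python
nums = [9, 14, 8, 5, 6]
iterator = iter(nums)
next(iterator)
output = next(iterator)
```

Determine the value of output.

Step 1: Create iterator over [9, 14, 8, 5, 6].
Step 2: next() consumes 9.
Step 3: next() returns 14.
Therefore output = 14.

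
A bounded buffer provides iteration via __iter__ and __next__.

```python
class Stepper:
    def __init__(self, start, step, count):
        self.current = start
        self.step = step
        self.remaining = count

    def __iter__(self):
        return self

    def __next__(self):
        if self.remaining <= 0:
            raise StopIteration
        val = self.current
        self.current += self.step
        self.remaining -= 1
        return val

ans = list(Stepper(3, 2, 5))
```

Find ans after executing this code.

Step 1: Stepper starts at 3, increments by 2, for 5 steps:
  Yield 3, then current += 2
  Yield 5, then current += 2
  Yield 7, then current += 2
  Yield 9, then current += 2
  Yield 11, then current += 2
Therefore ans = [3, 5, 7, 9, 11].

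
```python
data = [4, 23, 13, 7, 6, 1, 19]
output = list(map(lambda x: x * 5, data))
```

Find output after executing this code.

Step 1: Apply lambda x: x * 5 to each element:
  4 -> 20
  23 -> 115
  13 -> 65
  7 -> 35
  6 -> 30
  1 -> 5
  19 -> 95
Therefore output = [20, 115, 65, 35, 30, 5, 95].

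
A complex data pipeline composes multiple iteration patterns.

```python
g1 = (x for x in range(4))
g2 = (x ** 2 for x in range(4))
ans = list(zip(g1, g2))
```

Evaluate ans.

Step 1: g1 produces [0, 1, 2, 3].
Step 2: g2 produces [0, 1, 4, 9].
Step 3: zip pairs them: [(0, 0), (1, 1), (2, 4), (3, 9)].
Therefore ans = [(0, 0), (1, 1), (2, 4), (3, 9)].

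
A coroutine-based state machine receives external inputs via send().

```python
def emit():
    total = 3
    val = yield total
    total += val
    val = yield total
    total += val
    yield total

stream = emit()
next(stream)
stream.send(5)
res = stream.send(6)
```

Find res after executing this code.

Step 1: next() -> yield total=3.
Step 2: send(5) -> val=5, total = 3+5 = 8, yield 8.
Step 3: send(6) -> val=6, total = 8+6 = 14, yield 14.
Therefore res = 14.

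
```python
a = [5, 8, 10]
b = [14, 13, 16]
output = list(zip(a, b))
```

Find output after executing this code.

Step 1: zip pairs elements at same index:
  Index 0: (5, 14)
  Index 1: (8, 13)
  Index 2: (10, 16)
Therefore output = [(5, 14), (8, 13), (10, 16)].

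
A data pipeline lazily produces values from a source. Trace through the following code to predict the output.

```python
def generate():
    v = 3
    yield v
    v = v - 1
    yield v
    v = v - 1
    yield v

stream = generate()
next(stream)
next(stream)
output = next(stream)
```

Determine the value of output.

Step 1: Trace through generator execution:
  Yield 1: v starts at 3, yield 3
  Yield 2: v = 3 - 1 = 2, yield 2
  Yield 3: v = 2 - 1 = 1, yield 1
Step 2: First next() gets 3, second next() gets the second value, third next() yields 1.
Therefore output = 1.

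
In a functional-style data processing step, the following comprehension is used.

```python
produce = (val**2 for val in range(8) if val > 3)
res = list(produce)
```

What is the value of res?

Step 1: For range(8), keep val > 3, then square:
  val=0: 0 <= 3, excluded
  val=1: 1 <= 3, excluded
  val=2: 2 <= 3, excluded
  val=3: 3 <= 3, excluded
  val=4: 4 > 3, yield 4**2 = 16
  val=5: 5 > 3, yield 5**2 = 25
  val=6: 6 > 3, yield 6**2 = 36
  val=7: 7 > 3, yield 7**2 = 49
Therefore res = [16, 25, 36, 49].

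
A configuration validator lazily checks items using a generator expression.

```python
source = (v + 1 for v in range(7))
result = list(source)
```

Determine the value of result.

Step 1: For each v in range(7), compute v+1:
  v=0: 0+1 = 1
  v=1: 1+1 = 2
  v=2: 2+1 = 3
  v=3: 3+1 = 4
  v=4: 4+1 = 5
  v=5: 5+1 = 6
  v=6: 6+1 = 7
Therefore result = [1, 2, 3, 4, 5, 6, 7].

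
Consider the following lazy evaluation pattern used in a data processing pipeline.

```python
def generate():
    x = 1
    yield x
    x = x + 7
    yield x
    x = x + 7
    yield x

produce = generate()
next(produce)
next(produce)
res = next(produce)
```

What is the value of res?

Step 1: Trace through generator execution:
  Yield 1: x starts at 1, yield 1
  Yield 2: x = 1 + 7 = 8, yield 8
  Yield 3: x = 8 + 7 = 15, yield 15
Step 2: First next() gets 1, second next() gets the second value, third next() yields 15.
Therefore res = 15.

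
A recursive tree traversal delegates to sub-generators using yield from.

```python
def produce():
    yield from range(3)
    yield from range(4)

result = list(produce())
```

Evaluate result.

Step 1: Trace yields in order:
  yield 0
  yield 1
  yield 2
  yield 0
  yield 1
  yield 2
  yield 3
Therefore result = [0, 1, 2, 0, 1, 2, 3].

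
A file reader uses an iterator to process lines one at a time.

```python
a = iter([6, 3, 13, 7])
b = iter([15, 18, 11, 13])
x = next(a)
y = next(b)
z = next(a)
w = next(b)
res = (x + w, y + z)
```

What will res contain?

Step 1: a iterates [6, 3, 13, 7], b iterates [15, 18, 11, 13].
Step 2: x = next(a) = 6, y = next(b) = 15.
Step 3: z = next(a) = 3, w = next(b) = 18.
Step 4: res = (6 + 18, 15 + 3) = (24, 18).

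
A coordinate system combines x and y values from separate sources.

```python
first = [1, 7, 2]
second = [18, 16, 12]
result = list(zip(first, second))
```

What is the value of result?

Step 1: zip pairs elements at same index:
  Index 0: (1, 18)
  Index 1: (7, 16)
  Index 2: (2, 12)
Therefore result = [(1, 18), (7, 16), (2, 12)].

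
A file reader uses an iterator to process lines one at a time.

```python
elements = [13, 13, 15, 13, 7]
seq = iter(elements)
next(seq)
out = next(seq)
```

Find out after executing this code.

Step 1: Create iterator over [13, 13, 15, 13, 7].
Step 2: next() consumes 13.
Step 3: next() returns 13.
Therefore out = 13.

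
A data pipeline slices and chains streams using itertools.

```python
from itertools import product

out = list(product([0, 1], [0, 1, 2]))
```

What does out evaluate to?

Step 1: product([0, 1], [0, 1, 2]) gives all pairs:
  (0, 0)
  (0, 1)
  (0, 2)
  (1, 0)
  (1, 1)
  (1, 2)
Therefore out = [(0, 0), (0, 1), (0, 2), (1, 0), (1, 1), (1, 2)].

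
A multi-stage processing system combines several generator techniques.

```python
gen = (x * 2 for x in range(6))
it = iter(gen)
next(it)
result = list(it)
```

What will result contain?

Step 1: Generator produces [0, 2, 4, 6, 8, 10].
Step 2: next(it) consumes first element (0).
Step 3: list(it) collects remaining: [2, 4, 6, 8, 10].
Therefore result = [2, 4, 6, 8, 10].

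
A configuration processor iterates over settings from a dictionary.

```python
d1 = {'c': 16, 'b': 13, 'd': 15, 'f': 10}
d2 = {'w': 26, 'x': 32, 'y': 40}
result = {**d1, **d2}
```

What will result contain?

Step 1: Merge d1 and d2 (d2 values override on key conflicts).
Step 2: d1 has keys ['c', 'b', 'd', 'f'], d2 has keys ['w', 'x', 'y'].
Therefore result = {'c': 16, 'b': 13, 'd': 15, 'f': 10, 'w': 26, 'x': 32, 'y': 40}.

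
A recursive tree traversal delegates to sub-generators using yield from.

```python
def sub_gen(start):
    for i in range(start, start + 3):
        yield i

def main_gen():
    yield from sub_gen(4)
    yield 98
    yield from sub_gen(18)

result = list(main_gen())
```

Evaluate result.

Step 1: main_gen() delegates to sub_gen(4):
  yield 4
  yield 5
  yield 6
Step 2: yield 98
Step 3: Delegates to sub_gen(18):
  yield 18
  yield 19
  yield 20
Therefore result = [4, 5, 6, 98, 18, 19, 20].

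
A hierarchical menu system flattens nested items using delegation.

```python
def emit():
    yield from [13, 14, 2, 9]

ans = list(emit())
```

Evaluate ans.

Step 1: yield from delegates to the iterable, yielding each element.
Step 2: Collected values: [13, 14, 2, 9].
Therefore ans = [13, 14, 2, 9].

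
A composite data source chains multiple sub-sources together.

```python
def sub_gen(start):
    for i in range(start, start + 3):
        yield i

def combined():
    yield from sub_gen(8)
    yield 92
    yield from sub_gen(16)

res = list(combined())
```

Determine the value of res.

Step 1: combined() delegates to sub_gen(8):
  yield 8
  yield 9
  yield 10
Step 2: yield 92
Step 3: Delegates to sub_gen(16):
  yield 16
  yield 17
  yield 18
Therefore res = [8, 9, 10, 92, 16, 17, 18].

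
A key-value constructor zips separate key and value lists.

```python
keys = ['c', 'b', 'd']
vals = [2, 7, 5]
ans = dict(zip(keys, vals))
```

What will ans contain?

Step 1: zip pairs keys with values:
  'c' -> 2
  'b' -> 7
  'd' -> 5
Therefore ans = {'c': 2, 'b': 7, 'd': 5}.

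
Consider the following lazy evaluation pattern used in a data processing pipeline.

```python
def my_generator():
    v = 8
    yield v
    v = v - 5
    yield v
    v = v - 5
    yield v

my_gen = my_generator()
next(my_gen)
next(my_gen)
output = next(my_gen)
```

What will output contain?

Step 1: Trace through generator execution:
  Yield 1: v starts at 8, yield 8
  Yield 2: v = 8 - 5 = 3, yield 3
  Yield 3: v = 3 - 5 = -2, yield -2
Step 2: First next() gets 8, second next() gets the second value, third next() yields -2.
Therefore output = -2.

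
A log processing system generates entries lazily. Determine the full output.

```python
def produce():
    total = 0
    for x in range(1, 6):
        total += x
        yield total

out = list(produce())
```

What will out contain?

Step 1: Generator accumulates running sum:
  x=1: total = 1, yield 1
  x=2: total = 3, yield 3
  x=3: total = 6, yield 6
  x=4: total = 10, yield 10
  x=5: total = 15, yield 15
Therefore out = [1, 3, 6, 10, 15].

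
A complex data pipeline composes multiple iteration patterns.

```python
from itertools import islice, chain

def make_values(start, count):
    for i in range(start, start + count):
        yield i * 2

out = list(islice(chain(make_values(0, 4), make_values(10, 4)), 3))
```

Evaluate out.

Step 1: make_values(0, 4) yields [0, 2, 4, 6].
Step 2: make_values(10, 4) yields [20, 22, 24, 26].
Step 3: chain concatenates: [0, 2, 4, 6, 20, 22, 24, 26].
Step 4: islice takes first 3: [0, 2, 4].
Therefore out = [0, 2, 4].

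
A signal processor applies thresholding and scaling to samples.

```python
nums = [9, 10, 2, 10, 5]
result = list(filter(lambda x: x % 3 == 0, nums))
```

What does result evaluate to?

Step 1: Filter elements divisible by 3:
  9 % 3 = 0: kept
  10 % 3 = 1: removed
  2 % 3 = 2: removed
  10 % 3 = 1: removed
  5 % 3 = 2: removed
Therefore result = [9].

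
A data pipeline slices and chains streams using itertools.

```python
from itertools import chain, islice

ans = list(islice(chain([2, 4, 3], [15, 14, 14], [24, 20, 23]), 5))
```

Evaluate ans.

Step 1: chain([2, 4, 3], [15, 14, 14], [24, 20, 23]) = [2, 4, 3, 15, 14, 14, 24, 20, 23].
Step 2: islice takes first 5 elements: [2, 4, 3, 15, 14].
Therefore ans = [2, 4, 3, 15, 14].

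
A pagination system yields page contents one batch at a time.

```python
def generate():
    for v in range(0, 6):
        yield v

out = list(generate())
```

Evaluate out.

Step 1: The generator yields each value from range(0, 6).
Step 2: list() consumes all yields: [0, 1, 2, 3, 4, 5].
Therefore out = [0, 1, 2, 3, 4, 5].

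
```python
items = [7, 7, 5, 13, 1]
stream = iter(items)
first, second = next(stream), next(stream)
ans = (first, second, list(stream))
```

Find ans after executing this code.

Step 1: Create iterator over [7, 7, 5, 13, 1].
Step 2: first = 7, second = 7.
Step 3: Remaining elements: [5, 13, 1].
Therefore ans = (7, 7, [5, 13, 1]).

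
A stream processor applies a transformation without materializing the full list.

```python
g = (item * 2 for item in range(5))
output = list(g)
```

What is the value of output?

Step 1: For each item in range(5), compute item*2:
  item=0: 0*2 = 0
  item=1: 1*2 = 2
  item=2: 2*2 = 4
  item=3: 3*2 = 6
  item=4: 4*2 = 8
Therefore output = [0, 2, 4, 6, 8].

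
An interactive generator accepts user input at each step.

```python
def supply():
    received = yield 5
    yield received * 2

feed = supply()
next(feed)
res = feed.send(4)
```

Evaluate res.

Step 1: next(feed) advances to first yield, producing 5.
Step 2: send(4) resumes, received = 4.
Step 3: yield received * 2 = 4 * 2 = 8.
Therefore res = 8.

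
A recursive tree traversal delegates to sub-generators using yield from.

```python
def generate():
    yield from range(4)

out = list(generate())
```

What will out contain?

Step 1: yield from delegates to the iterable, yielding each element.
Step 2: Collected values: [0, 1, 2, 3].
Therefore out = [0, 1, 2, 3].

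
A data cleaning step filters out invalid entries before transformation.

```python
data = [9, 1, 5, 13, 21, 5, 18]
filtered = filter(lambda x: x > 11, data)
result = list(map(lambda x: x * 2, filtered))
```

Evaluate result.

Step 1: Filter data for elements > 11:
  9: removed
  1: removed
  5: removed
  13: kept
  21: kept
  5: removed
  18: kept
Step 2: Map x * 2 on filtered [13, 21, 18]:
  13 -> 26
  21 -> 42
  18 -> 36
Therefore result = [26, 42, 36].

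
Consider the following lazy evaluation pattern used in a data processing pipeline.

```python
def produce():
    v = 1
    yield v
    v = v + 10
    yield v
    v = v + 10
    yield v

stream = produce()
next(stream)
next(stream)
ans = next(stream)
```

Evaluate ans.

Step 1: Trace through generator execution:
  Yield 1: v starts at 1, yield 1
  Yield 2: v = 1 + 10 = 11, yield 11
  Yield 3: v = 11 + 10 = 21, yield 21
Step 2: First next() gets 1, second next() gets the second value, third next() yields 21.
Therefore ans = 21.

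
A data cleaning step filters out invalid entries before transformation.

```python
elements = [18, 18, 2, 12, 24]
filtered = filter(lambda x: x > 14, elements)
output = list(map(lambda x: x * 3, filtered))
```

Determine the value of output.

Step 1: Filter elements for elements > 14:
  18: kept
  18: kept
  2: removed
  12: removed
  24: kept
Step 2: Map x * 3 on filtered [18, 18, 24]:
  18 -> 54
  18 -> 54
  24 -> 72
Therefore output = [54, 54, 72].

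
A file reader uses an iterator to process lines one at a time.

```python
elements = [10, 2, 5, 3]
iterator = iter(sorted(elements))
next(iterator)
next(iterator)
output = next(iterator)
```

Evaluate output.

Step 1: sorted([10, 2, 5, 3]) = [2, 3, 5, 10].
Step 2: Create iterator and skip 2 elements.
Step 3: next() returns 5.
Therefore output = 5.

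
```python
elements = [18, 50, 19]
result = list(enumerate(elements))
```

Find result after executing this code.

Step 1: enumerate pairs each element with its index:
  (0, 18)
  (1, 50)
  (2, 19)
Therefore result = [(0, 18), (1, 50), (2, 19)].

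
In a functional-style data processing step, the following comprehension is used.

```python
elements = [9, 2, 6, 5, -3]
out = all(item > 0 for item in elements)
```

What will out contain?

Step 1: Check item > 0 for each element in [9, 2, 6, 5, -3]:
  9 > 0: True
  2 > 0: True
  6 > 0: True
  5 > 0: True
  -3 > 0: False
Step 2: all() returns False.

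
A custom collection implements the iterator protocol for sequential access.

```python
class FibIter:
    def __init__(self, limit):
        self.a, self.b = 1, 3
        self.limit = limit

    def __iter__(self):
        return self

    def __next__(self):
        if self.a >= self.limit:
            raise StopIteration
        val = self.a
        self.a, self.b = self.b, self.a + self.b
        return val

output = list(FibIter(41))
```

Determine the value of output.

Step 1: Fibonacci-like sequence (a=1, b=3) until >= 41:
  Yield 1, then a,b = 3,4
  Yield 3, then a,b = 4,7
  Yield 4, then a,b = 7,11
  Yield 7, then a,b = 11,18
  Yield 11, then a,b = 18,29
  Yield 18, then a,b = 29,47
  Yield 29, then a,b = 47,76
Step 2: 47 >= 41, stop.
Therefore output = [1, 3, 4, 7, 11, 18, 29].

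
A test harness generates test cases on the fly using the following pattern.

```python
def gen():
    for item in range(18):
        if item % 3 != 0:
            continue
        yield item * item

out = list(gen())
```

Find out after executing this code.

Step 1: Only yield item**2 when item is divisible by 3:
  item=0: 0 % 3 == 0, yield 0**2 = 0
  item=3: 3 % 3 == 0, yield 3**2 = 9
  item=6: 6 % 3 == 0, yield 6**2 = 36
  item=9: 9 % 3 == 0, yield 9**2 = 81
  item=12: 12 % 3 == 0, yield 12**2 = 144
  item=15: 15 % 3 == 0, yield 15**2 = 225
Therefore out = [0, 9, 36, 81, 144, 225].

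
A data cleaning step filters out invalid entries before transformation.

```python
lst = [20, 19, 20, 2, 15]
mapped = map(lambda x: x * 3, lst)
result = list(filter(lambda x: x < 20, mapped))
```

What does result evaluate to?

Step 1: Map x * 3:
  20 -> 60
  19 -> 57
  20 -> 60
  2 -> 6
  15 -> 45
Step 2: Filter for < 20:
  60: removed
  57: removed
  60: removed
  6: kept
  45: removed
Therefore result = [6].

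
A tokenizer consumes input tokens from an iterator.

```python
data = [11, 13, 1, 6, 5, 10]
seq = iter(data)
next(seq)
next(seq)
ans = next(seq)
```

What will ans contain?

Step 1: Create iterator over [11, 13, 1, 6, 5, 10].
Step 2: next() consumes 11.
Step 3: next() consumes 13.
Step 4: next() returns 1.
Therefore ans = 1.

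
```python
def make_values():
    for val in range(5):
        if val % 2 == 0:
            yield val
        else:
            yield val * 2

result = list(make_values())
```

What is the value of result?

Step 1: For each val in range(5), yield val if even, else val*2:
  val=0 (even): yield 0
  val=1 (odd): yield 1*2 = 2
  val=2 (even): yield 2
  val=3 (odd): yield 3*2 = 6
  val=4 (even): yield 4
Therefore result = [0, 2, 2, 6, 4].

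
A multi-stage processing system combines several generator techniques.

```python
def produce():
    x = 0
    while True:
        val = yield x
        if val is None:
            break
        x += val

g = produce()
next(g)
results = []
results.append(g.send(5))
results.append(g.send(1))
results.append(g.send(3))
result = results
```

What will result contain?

Step 1: next(g) -> yield 0.
Step 2: send(5) -> x = 5, yield 5.
Step 3: send(1) -> x = 6, yield 6.
Step 4: send(3) -> x = 9, yield 9.
Therefore result = [5, 6, 9].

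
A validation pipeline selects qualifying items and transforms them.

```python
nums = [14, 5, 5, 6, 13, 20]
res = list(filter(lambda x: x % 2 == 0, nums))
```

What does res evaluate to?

Step 1: Filter elements divisible by 2:
  14 % 2 = 0: kept
  5 % 2 = 1: removed
  5 % 2 = 1: removed
  6 % 2 = 0: kept
  13 % 2 = 1: removed
  20 % 2 = 0: kept
Therefore res = [14, 6, 20].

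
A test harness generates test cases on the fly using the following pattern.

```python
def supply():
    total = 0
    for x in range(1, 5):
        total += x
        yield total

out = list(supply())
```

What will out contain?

Step 1: Generator accumulates running sum:
  x=1: total = 1, yield 1
  x=2: total = 3, yield 3
  x=3: total = 6, yield 6
  x=4: total = 10, yield 10
Therefore out = [1, 3, 6, 10].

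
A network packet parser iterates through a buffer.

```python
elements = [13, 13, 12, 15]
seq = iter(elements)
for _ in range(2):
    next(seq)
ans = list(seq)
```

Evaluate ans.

Step 1: Create iterator over [13, 13, 12, 15].
Step 2: Advance 2 positions (consuming [13, 13]).
Step 3: list() collects remaining elements: [12, 15].
Therefore ans = [12, 15].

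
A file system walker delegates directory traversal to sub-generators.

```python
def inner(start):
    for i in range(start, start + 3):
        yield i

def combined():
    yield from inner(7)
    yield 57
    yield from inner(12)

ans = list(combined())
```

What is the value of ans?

Step 1: combined() delegates to inner(7):
  yield 7
  yield 8
  yield 9
Step 2: yield 57
Step 3: Delegates to inner(12):
  yield 12
  yield 13
  yield 14
Therefore ans = [7, 8, 9, 57, 12, 13, 14].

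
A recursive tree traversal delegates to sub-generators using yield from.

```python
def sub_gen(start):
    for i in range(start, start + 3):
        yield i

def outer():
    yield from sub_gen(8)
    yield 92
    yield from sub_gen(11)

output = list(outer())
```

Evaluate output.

Step 1: outer() delegates to sub_gen(8):
  yield 8
  yield 9
  yield 10
Step 2: yield 92
Step 3: Delegates to sub_gen(11):
  yield 11
  yield 12
  yield 13
Therefore output = [8, 9, 10, 92, 11, 12, 13].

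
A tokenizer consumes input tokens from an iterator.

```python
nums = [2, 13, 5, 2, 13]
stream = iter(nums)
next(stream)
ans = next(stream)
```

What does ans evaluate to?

Step 1: Create iterator over [2, 13, 5, 2, 13].
Step 2: next() consumes 2.
Step 3: next() returns 13.
Therefore ans = 13.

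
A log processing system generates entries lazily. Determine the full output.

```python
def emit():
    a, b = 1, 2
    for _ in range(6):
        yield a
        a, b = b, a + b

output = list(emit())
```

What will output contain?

Step 1: Fibonacci-like sequence starting with a=1, b=2:
  Iteration 1: yield a=1, then a,b = 2,3
  Iteration 2: yield a=2, then a,b = 3,5
  Iteration 3: yield a=3, then a,b = 5,8
  Iteration 4: yield a=5, then a,b = 8,13
  Iteration 5: yield a=8, then a,b = 13,21
  Iteration 6: yield a=13, then a,b = 21,34
Therefore output = [1, 2, 3, 5, 8, 13].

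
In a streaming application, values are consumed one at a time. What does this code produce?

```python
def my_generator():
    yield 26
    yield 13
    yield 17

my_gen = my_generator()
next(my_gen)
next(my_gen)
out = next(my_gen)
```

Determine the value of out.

Step 1: my_generator() creates a generator.
Step 2: next(my_gen) yields 26 (consumed and discarded).
Step 3: next(my_gen) yields 13 (consumed and discarded).
Step 4: next(my_gen) yields 17, assigned to out.
Therefore out = 17.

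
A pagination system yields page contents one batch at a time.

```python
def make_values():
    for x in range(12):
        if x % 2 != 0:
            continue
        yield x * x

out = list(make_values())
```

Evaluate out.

Step 1: Only yield x**2 when x is divisible by 2:
  x=0: 0 % 2 == 0, yield 0**2 = 0
  x=2: 2 % 2 == 0, yield 2**2 = 4
  x=4: 4 % 2 == 0, yield 4**2 = 16
  x=6: 6 % 2 == 0, yield 6**2 = 36
  x=8: 8 % 2 == 0, yield 8**2 = 64
  x=10: 10 % 2 == 0, yield 10**2 = 100
Therefore out = [0, 4, 16, 36, 64, 100].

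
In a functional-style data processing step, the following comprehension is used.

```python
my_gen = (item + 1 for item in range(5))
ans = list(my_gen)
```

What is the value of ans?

Step 1: For each item in range(5), compute item+1:
  item=0: 0+1 = 1
  item=1: 1+1 = 2
  item=2: 2+1 = 3
  item=3: 3+1 = 4
  item=4: 4+1 = 5
Therefore ans = [1, 2, 3, 4, 5].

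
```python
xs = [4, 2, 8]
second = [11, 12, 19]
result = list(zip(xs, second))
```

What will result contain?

Step 1: zip pairs elements at same index:
  Index 0: (4, 11)
  Index 1: (2, 12)
  Index 2: (8, 19)
Therefore result = [(4, 11), (2, 12), (8, 19)].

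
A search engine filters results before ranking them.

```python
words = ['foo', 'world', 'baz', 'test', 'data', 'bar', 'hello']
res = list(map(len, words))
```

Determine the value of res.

Step 1: Map len() to each word:
  'foo' -> 3
  'world' -> 5
  'baz' -> 3
  'test' -> 4
  'data' -> 4
  'bar' -> 3
  'hello' -> 5
Therefore res = [3, 5, 3, 4, 4, 3, 5].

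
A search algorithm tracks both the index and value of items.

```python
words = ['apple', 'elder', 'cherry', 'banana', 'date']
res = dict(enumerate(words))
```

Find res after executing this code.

Step 1: enumerate pairs indices with words:
  0 -> 'apple'
  1 -> 'elder'
  2 -> 'cherry'
  3 -> 'banana'
  4 -> 'date'
Therefore res = {0: 'apple', 1: 'elder', 2: 'cherry', 3: 'banana', 4: 'date'}.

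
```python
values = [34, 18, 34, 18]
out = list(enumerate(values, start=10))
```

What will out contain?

Step 1: enumerate with start=10:
  (10, 34)
  (11, 18)
  (12, 34)
  (13, 18)
Therefore out = [(10, 34), (11, 18), (12, 34), (13, 18)].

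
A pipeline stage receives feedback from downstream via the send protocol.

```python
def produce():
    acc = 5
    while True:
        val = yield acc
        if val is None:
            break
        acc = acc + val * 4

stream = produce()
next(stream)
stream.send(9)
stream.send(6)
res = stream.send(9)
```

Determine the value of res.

Step 1: next() -> yield acc=5.
Step 2: send(9) -> val=9, acc = 5 + 9*4 = 41, yield 41.
Step 3: send(6) -> val=6, acc = 41 + 6*4 = 65, yield 65.
Step 4: send(9) -> val=9, acc = 65 + 9*4 = 101, yield 101.
Therefore res = 101.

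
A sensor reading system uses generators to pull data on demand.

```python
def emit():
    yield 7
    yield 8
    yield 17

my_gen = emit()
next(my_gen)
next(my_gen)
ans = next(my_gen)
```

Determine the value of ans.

Step 1: emit() creates a generator.
Step 2: next(my_gen) yields 7 (consumed and discarded).
Step 3: next(my_gen) yields 8 (consumed and discarded).
Step 4: next(my_gen) yields 17, assigned to ans.
Therefore ans = 17.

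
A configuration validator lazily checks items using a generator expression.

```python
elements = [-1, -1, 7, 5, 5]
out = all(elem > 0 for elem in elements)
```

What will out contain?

Step 1: Check elem > 0 for each element in [-1, -1, 7, 5, 5]:
  -1 > 0: False
  -1 > 0: False
  7 > 0: True
  5 > 0: True
  5 > 0: True
Step 2: all() returns False.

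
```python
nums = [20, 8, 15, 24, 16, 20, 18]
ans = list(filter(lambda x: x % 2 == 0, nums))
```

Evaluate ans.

Step 1: Filter elements divisible by 2:
  20 % 2 = 0: kept
  8 % 2 = 0: kept
  15 % 2 = 1: removed
  24 % 2 = 0: kept
  16 % 2 = 0: kept
  20 % 2 = 0: kept
  18 % 2 = 0: kept
Therefore ans = [20, 8, 24, 16, 20, 18].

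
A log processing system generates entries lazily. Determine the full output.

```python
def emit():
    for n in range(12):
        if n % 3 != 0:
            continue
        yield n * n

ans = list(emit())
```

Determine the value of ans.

Step 1: Only yield n**2 when n is divisible by 3:
  n=0: 0 % 3 == 0, yield 0**2 = 0
  n=3: 3 % 3 == 0, yield 3**2 = 9
  n=6: 6 % 3 == 0, yield 6**2 = 36
  n=9: 9 % 3 == 0, yield 9**2 = 81
Therefore ans = [0, 9, 36, 81].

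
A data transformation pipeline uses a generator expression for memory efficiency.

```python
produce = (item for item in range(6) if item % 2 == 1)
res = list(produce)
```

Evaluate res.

Step 1: Filter range(6) keeping only odd values:
  item=0: even, excluded
  item=1: odd, included
  item=2: even, excluded
  item=3: odd, included
  item=4: even, excluded
  item=5: odd, included
Therefore res = [1, 3, 5].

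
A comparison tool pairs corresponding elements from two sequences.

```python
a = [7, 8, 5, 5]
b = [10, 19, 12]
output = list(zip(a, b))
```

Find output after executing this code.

Step 1: zip stops at shortest (len(a)=4, len(b)=3):
  Index 0: (7, 10)
  Index 1: (8, 19)
  Index 2: (5, 12)
Step 2: Last element of a (5) has no pair, dropped.
Therefore output = [(7, 10), (8, 19), (5, 12)].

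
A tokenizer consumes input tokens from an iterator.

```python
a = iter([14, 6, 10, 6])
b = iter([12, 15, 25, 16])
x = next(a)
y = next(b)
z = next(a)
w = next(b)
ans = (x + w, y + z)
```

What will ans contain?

Step 1: a iterates [14, 6, 10, 6], b iterates [12, 15, 25, 16].
Step 2: x = next(a) = 14, y = next(b) = 12.
Step 3: z = next(a) = 6, w = next(b) = 15.
Step 4: ans = (14 + 15, 12 + 6) = (29, 18).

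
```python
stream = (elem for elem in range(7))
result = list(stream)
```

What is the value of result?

Step 1: Generator expression iterates range(7): [0, 1, 2, 3, 4, 5, 6].
Step 2: list() collects all values.
Therefore result = [0, 1, 2, 3, 4, 5, 6].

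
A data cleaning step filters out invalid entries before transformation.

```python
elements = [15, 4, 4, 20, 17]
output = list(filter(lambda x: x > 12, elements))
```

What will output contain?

Step 1: Filter elements > 12:
  15: kept
  4: removed
  4: removed
  20: kept
  17: kept
Therefore output = [15, 20, 17].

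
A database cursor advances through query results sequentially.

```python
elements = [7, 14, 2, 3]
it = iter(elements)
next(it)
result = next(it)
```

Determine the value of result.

Step 1: Create iterator over [7, 14, 2, 3].
Step 2: next() consumes 7.
Step 3: next() returns 14.
Therefore result = 14.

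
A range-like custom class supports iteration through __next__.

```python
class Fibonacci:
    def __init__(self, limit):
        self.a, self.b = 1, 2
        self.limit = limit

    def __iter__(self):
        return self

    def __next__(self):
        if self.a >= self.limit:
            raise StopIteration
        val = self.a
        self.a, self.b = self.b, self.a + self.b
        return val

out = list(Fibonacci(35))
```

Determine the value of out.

Step 1: Fibonacci-like sequence (a=1, b=2) until >= 35:
  Yield 1, then a,b = 2,3
  Yield 2, then a,b = 3,5
  Yield 3, then a,b = 5,8
  Yield 5, then a,b = 8,13
  Yield 8, then a,b = 13,21
  Yield 13, then a,b = 21,34
  Yield 21, then a,b = 34,55
  Yield 34, then a,b = 55,89
Step 2: 55 >= 35, stop.
Therefore out = [1, 2, 3, 5, 8, 13, 21, 34].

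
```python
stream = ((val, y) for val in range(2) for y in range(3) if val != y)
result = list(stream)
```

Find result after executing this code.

Step 1: Nested generator over range(2) x range(3) where val != y:
  (0, 0): excluded (val == y)
  (0, 1): included
  (0, 2): included
  (1, 0): included
  (1, 1): excluded (val == y)
  (1, 2): included
Therefore result = [(0, 1), (0, 2), (1, 0), (1, 2)].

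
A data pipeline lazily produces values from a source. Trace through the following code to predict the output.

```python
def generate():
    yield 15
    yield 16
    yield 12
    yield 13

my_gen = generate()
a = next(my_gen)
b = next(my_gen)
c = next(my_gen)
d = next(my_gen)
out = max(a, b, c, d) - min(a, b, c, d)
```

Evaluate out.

Step 1: Create generator and consume all values:
  a = next(my_gen) = 15
  b = next(my_gen) = 16
  c = next(my_gen) = 12
  d = next(my_gen) = 13
Step 2: max = 16, min = 12, out = 16 - 12 = 4.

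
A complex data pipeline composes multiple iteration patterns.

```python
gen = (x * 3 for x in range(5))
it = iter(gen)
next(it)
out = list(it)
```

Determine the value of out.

Step 1: Generator produces [0, 3, 6, 9, 12].
Step 2: next(it) consumes first element (0).
Step 3: list(it) collects remaining: [3, 6, 9, 12].
Therefore out = [3, 6, 9, 12].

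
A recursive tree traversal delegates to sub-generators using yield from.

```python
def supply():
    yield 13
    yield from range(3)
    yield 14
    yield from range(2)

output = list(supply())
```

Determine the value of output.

Step 1: Trace yields in order:
  yield 13
  yield 0
  yield 1
  yield 2
  yield 14
  yield 0
  yield 1
Therefore output = [13, 0, 1, 2, 14, 0, 1].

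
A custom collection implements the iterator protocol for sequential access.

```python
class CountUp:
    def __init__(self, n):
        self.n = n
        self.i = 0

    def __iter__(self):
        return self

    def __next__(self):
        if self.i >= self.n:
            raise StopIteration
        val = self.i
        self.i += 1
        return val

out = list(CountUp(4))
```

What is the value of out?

Step 1: CountUp(4) creates an iterator counting 0 to 3.
Step 2: list() consumes all values: [0, 1, 2, 3].
Therefore out = [0, 1, 2, 3].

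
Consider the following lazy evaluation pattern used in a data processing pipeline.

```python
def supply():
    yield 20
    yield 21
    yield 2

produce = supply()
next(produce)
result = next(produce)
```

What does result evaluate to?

Step 1: supply() creates a generator.
Step 2: next(produce) yields 20 (consumed and discarded).
Step 3: next(produce) yields 21, assigned to result.
Therefore result = 21.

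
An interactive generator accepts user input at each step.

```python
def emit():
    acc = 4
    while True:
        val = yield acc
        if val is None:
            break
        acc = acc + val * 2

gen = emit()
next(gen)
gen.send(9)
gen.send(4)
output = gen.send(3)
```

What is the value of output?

Step 1: next() -> yield acc=4.
Step 2: send(9) -> val=9, acc = 4 + 9*2 = 22, yield 22.
Step 3: send(4) -> val=4, acc = 22 + 4*2 = 30, yield 30.
Step 4: send(3) -> val=3, acc = 30 + 3*2 = 36, yield 36.
Therefore output = 36.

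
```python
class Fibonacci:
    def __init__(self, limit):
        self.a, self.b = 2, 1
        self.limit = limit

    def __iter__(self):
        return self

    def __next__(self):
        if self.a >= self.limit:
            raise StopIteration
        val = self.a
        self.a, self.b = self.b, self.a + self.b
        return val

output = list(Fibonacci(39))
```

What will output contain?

Step 1: Fibonacci-like sequence (a=2, b=1) until >= 39:
  Yield 2, then a,b = 1,3
  Yield 1, then a,b = 3,4
  Yield 3, then a,b = 4,7
  Yield 4, then a,b = 7,11
  Yield 7, then a,b = 11,18
  Yield 11, then a,b = 18,29
  Yield 18, then a,b = 29,47
  Yield 29, then a,b = 47,76
Step 2: 47 >= 39, stop.
Therefore output = [2, 1, 3, 4, 7, 11, 18, 29].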